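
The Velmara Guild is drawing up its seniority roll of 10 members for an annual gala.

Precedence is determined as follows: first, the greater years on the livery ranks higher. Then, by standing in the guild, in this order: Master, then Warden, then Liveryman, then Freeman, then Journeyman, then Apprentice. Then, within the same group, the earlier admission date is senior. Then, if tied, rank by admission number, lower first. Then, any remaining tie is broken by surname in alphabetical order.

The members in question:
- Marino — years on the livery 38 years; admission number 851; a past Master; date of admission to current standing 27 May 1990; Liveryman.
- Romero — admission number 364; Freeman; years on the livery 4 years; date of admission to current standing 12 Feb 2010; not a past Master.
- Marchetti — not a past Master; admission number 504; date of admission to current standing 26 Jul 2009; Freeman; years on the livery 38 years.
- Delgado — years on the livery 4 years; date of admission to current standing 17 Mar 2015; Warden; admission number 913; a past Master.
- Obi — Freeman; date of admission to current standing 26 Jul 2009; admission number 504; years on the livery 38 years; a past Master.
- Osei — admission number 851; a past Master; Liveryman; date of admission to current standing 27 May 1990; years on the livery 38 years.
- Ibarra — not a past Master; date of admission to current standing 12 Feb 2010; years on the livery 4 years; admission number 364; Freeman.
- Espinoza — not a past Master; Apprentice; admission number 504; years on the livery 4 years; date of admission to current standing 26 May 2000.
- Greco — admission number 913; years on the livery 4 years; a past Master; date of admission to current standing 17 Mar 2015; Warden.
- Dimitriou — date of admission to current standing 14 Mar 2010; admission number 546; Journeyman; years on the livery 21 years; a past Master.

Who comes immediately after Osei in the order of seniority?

By years on the livery (higher first): Marino, Osei, Marchetti and Obi (each 38 years); then Dimitriou (21 years); then Delgado, Greco, Ibarra, Romero and Espinoza (each 4 years).
Among Marino, Osei, Marchetti and Obi, by standing in the guild: Marino and Osei (Liveryman) before Marchetti and Obi (Freeman).
Marino and Osei both have date of admission to current standing 27 May 1990, so the next rule applies.
Marino and Osei both have admission number 851, so the next rule applies.
Among Marino and Osei, alphabetically by surname: Marino before Osei.
Marchetti and Obi both have date of admission to current standing 26 Jul 2009, so the next rule applies.
Marchetti and Obi both have admission number 504, so the next rule applies.
Among Marchetti and Obi, alphabetically by surname: Marchetti before Obi.
Among Delgado, Greco, Ibarra, Romero and Espinoza, by standing in the guild: Delgado and Greco (Warden) before Ibarra and Romero (Freeman) before Espinoza (Apprentice).
Delgado and Greco both have date of admission to current standing 17 Mar 2015, so the next rule applies.
Delgado and Greco both have admission number 913, so the next rule applies.
Among Delgado and Greco, alphabetically by surname: Delgado before Greco.
Ibarra and Romero both have date of admission to current standing 12 Feb 2010, so the next rule applies.
Ibarra and Romero both have admission number 364, so the next rule applies.
Among Ibarra and Romero, alphabetically by surname: Ibarra before Romero.
Order: Marino, Osei, Marchetti, Obi, Dimitriou, Delgado, Greco, Ibarra, Romero, Espinoza.

Marchetti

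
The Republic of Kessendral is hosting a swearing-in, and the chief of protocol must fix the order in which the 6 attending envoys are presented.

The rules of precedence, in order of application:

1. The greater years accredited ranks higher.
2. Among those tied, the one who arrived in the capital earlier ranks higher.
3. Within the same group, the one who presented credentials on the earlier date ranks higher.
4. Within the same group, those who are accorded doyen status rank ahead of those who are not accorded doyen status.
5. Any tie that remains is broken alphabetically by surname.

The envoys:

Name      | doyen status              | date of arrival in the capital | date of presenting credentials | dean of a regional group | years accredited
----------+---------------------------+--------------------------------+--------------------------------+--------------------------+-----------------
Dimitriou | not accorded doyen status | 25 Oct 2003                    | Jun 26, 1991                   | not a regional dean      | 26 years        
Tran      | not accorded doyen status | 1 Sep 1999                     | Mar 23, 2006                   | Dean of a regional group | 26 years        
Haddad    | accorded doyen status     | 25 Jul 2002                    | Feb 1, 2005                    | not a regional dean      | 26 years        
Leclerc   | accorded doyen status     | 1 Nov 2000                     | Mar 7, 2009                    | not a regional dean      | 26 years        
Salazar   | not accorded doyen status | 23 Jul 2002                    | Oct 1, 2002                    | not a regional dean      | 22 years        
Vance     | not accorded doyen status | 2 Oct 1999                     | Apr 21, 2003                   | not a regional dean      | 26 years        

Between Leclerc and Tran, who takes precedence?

By years accredited (higher first): Tran, Vance, Leclerc, Haddad and Dimitriou (each 26 years); then Salazar (22 years).
Among Tran, Vance, Leclerc, Haddad and Dimitriou, by date of arrival in the capital (earlier first): Tran (1 Sep 1999) before Vance (2 Oct 1999) before Leclerc (1 Nov 2000) before Haddad (25 Jul 2002) before Dimitriou (25 Oct 2003).
So Tran takes precedence.

Tran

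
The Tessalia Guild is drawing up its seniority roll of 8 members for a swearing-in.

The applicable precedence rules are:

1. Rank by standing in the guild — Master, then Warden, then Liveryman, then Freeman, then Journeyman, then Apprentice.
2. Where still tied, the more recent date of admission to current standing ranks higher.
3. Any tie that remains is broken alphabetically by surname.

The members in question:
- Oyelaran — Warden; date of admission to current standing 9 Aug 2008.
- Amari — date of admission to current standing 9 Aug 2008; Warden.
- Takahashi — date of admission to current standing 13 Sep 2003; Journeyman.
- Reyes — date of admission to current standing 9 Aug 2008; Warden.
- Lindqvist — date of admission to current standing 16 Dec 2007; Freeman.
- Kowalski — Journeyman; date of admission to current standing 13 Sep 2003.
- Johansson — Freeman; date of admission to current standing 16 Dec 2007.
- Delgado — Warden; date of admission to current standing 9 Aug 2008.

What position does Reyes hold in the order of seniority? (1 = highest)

By standing in the guild: Amari, Delgado, Oyelaran and Reyes (Warden); then Johansson and Lindqvist (Freeman); then Kowalski and Takahashi (Journeyman).
Amari, Delgado, Oyelaran and Reyes all have date of admission to current standing 9 Aug 2008, so the next rule applies.
Among Amari, Delgado, Oyelaran and Reyes, alphabetically by surname: Amari before Delgado before Oyelaran before Reyes.
Johansson and Lindqvist both have date of admission to current standing 16 Dec 2007, so the next rule applies.
Among Johansson and Lindqvist, alphabetically by surname: Johansson before Lindqvist.
Kowalski and Takahashi both have date of admission to current standing 13 Sep 2003, so the next rule applies.
Among Kowalski and Takahashi, alphabetically by surname: Kowalski before Takahashi.
Order: Amari, Delgado, Oyelaran, Reyes, Johansson, Lindqvist, Kowalski, Takahashi. So position 4.

4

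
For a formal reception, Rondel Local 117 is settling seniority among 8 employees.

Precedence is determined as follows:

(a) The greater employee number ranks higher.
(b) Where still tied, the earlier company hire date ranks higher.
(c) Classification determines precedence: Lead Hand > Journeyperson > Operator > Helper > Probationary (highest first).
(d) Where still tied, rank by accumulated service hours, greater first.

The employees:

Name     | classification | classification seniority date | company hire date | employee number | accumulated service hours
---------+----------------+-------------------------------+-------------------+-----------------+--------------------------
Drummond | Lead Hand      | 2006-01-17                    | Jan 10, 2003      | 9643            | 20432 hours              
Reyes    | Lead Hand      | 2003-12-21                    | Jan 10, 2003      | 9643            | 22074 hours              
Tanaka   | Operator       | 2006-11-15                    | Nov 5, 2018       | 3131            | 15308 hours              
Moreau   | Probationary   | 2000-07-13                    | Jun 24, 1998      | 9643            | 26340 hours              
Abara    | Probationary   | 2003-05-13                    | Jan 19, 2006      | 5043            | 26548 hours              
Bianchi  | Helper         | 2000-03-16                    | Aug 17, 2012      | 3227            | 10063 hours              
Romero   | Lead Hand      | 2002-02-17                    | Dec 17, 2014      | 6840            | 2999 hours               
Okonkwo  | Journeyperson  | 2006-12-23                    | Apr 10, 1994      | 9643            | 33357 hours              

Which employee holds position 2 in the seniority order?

By employee number (higher first): Okonkwo, Moreau, Reyes and Drummond (each 9643); then Romero (6840); then Abara (5043); then Bianchi (3227); then Tanaka (3131).
Among Okonkwo, Moreau, Reyes and Drummond, by company hire date (earlier first): Okonkwo (Apr 10, 1994) before Moreau (Jun 24, 1998) before Reyes and Drummond (Jan 10, 2003).
Reyes and Drummond are each Lead Hand, so the next rule applies.
Among Reyes and Drummond, by accumulated service hours (higher first): Reyes (22074 hours) before Drummond (20432 hours).
Order: Okonkwo, Moreau, Reyes, Drummond, Romero, Abara, Bianchi, Tanaka.

Moreau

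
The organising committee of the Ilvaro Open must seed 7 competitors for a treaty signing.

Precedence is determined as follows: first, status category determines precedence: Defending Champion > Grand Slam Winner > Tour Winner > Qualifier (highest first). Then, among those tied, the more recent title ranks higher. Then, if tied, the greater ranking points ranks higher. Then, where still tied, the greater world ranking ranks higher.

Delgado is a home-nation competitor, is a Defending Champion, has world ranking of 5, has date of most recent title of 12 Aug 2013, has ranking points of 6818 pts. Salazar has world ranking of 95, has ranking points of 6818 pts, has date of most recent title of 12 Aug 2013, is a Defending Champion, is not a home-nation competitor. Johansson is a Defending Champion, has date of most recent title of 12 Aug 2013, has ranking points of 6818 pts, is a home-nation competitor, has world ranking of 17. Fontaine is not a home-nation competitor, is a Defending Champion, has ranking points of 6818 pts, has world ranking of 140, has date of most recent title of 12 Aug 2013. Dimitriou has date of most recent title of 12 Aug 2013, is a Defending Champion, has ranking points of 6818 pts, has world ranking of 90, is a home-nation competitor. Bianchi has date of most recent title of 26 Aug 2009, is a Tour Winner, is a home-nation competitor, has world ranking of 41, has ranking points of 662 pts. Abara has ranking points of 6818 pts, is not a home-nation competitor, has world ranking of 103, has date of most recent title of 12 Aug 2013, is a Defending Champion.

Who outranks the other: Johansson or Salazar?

By status category: Fontaine, Abara, Salazar, Dimitriou, Johansson and Delgado (Defending Champion); then Bianchi (Tour Winner).
Fontaine, Abara, Salazar, Dimitriou, Johansson and Delgado all have date of most recent title 12 Aug 2013, so the next rule applies.
Fontaine, Abara, Salazar, Dimitriou, Johansson and Delgado all have ranking points 6818 pts, so the next rule applies.
Among Fontaine, Abara, Salazar, Dimitriou, Johansson and Delgado, by world ranking (higher first): Fontaine (140) before Abara (103) before Salazar (95) before Dimitriou (90) before Johansson (17) before Delgado (5).
So Salazar takes precedence.

Salazar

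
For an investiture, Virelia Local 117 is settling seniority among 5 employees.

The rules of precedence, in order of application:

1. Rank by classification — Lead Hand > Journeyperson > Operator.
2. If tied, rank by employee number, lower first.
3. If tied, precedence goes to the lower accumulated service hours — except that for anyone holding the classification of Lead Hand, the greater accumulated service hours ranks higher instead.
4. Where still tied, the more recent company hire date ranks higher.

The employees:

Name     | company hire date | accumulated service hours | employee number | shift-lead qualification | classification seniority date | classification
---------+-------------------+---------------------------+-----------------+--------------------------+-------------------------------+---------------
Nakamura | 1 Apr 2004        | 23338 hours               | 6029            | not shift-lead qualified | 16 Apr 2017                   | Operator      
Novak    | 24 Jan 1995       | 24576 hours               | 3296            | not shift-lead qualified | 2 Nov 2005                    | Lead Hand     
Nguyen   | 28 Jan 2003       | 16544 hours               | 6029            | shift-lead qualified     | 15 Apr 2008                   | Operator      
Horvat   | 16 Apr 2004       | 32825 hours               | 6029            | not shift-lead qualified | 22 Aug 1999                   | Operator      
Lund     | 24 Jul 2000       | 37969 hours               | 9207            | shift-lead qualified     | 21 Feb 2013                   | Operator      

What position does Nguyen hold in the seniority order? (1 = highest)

2

By classification: Novak (Lead Hand); then Nguyen, Nakamura, Horvat and Lund (Operator).
Among Nguyen, Nakamura, Horvat and Lund, by employee number (lower first): Nguyen, Nakamura and Horvat (6029) before Lund (9207).
Among Nguyen, Nakamura and Horvat, by accumulated service hours (lower first): Nguyen (16544 hours) before Nakamura (23338 hours) before Horvat (32825 hours).
Order: Novak, Nguyen, Nakamura, Horvat, Lund. So position 2.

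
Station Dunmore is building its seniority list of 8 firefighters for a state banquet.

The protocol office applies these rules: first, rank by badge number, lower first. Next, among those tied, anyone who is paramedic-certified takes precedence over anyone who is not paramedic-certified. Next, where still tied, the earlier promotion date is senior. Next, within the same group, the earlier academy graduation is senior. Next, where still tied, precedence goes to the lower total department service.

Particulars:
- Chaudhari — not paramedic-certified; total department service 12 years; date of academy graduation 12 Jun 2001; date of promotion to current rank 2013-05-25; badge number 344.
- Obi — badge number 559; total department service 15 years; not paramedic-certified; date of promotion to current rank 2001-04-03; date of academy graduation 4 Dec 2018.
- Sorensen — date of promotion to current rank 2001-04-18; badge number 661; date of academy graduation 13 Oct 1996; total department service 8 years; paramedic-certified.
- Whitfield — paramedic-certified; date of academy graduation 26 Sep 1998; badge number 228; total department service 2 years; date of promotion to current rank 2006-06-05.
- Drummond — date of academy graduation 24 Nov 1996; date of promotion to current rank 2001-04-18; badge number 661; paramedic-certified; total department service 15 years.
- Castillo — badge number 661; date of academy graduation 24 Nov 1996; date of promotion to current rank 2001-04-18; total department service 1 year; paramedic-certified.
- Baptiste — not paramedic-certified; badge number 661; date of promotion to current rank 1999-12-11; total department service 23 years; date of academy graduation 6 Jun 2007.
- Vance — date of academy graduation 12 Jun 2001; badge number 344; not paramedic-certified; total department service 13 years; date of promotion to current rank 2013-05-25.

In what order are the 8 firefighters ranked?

By badge number (lower first): Whitfield (228); then Chaudhari and Vance (both 344); then Obi (559); then Sorensen, Castillo, Drummond and Baptiste (each 661).
Chaudhari and Vance are each not paramedic-certified, so the next rule applies.
Chaudhari and Vance both have date of promotion to current rank 2013-05-25, so the next rule applies.
Chaudhari and Vance both have date of academy graduation 12 Jun 2001, so the next rule applies.
Among Chaudhari and Vance, by total department service (lower first): Chaudhari (12 years) before Vance (13 years).
Among Sorensen, Castillo, Drummond and Baptiste, paramedic-certified before not paramedic-certified: Sorensen, Castillo and Drummond (paramedic-certified) before Baptiste (not paramedic-certified).
Sorensen, Castillo and Drummond all have date of promotion to current rank 2001-04-18, so the next rule applies.
Among Sorensen, Castillo and Drummond, by date of academy graduation (earlier first): Sorensen (13 Oct 1996) before Castillo and Drummond (24 Nov 1996).
Among Castillo and Drummond, by total department service (lower first): Castillo (1 year) before Drummond (15 years).
Full order: Whitfield, Chaudhari, Vance, Obi, Sorensen, Castillo, Drummond, Baptiste.

Whitfield, Chaudhari, Vance, Obi, Sorensen, Castillo, Drummond, Baptiste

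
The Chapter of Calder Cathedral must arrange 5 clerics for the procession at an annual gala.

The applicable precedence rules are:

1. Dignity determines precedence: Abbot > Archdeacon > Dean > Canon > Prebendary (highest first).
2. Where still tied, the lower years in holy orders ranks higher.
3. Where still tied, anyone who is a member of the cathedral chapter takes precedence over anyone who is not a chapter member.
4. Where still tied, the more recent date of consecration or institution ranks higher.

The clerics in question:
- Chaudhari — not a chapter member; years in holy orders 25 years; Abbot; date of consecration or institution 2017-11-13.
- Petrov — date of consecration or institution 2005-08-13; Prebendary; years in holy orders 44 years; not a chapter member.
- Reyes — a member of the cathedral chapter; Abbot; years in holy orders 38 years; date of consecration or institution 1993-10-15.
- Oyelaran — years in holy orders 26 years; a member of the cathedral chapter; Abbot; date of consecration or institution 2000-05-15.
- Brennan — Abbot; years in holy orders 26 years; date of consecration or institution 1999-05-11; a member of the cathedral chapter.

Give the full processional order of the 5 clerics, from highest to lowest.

Chaudhari, Oyelaran, Brennan, Reyes, Petrov

By dignity: Chaudhari, Oyelaran, Brennan and Reyes (Abbot); then Petrov (Prebendary).
Among Chaudhari, Oyelaran, Brennan and Reyes, by years in holy orders (lower first): Chaudhari (25 years) before Oyelaran and Brennan (26 years) before Reyes (38 years).
Oyelaran and Brennan are each a member of the cathedral chapter, so the next rule applies.
Among Oyelaran and Brennan, by date of consecration or institution (later first): Oyelaran (2000-05-15) before Brennan (1999-05-11).
Full order: Chaudhari, Oyelaran, Brennan, Reyes, Petrov.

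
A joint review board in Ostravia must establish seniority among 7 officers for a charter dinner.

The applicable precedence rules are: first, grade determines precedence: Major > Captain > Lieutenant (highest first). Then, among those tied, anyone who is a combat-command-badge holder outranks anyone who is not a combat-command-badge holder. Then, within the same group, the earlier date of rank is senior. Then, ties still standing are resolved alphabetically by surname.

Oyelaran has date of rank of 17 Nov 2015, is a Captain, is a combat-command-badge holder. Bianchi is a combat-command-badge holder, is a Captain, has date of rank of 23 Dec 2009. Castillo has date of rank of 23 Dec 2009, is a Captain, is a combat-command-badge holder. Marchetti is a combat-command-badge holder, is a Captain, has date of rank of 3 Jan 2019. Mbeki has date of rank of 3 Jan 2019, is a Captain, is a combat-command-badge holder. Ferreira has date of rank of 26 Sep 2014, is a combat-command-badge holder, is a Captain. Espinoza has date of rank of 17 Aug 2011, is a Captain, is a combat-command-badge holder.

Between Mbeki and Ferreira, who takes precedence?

By grade: Bianchi, Castillo, Espinoza, Ferreira, Oyelaran, Marchetti and Mbeki (Captain).
Bianchi, Castillo, Espinoza, Ferreira, Oyelaran, Marchetti and Mbeki are each a combat-command-badge holder, so the next rule applies.
Among Bianchi, Castillo, Espinoza, Ferreira, Oyelaran, Marchetti and Mbeki, by date of rank (earlier first): Bianchi and Castillo (23 Dec 2009) before Espinoza (17 Aug 2011) before Ferreira (26 Sep 2014) before Oyelaran (17 Nov 2015) before Marchetti and Mbeki (3 Jan 2019).
Among Bianchi and Castillo, alphabetically by surname: Bianchi before Castillo.
Among Marchetti and Mbeki, alphabetically by surname: Marchetti before Mbeki.
So Ferreira takes precedence.

Ferreira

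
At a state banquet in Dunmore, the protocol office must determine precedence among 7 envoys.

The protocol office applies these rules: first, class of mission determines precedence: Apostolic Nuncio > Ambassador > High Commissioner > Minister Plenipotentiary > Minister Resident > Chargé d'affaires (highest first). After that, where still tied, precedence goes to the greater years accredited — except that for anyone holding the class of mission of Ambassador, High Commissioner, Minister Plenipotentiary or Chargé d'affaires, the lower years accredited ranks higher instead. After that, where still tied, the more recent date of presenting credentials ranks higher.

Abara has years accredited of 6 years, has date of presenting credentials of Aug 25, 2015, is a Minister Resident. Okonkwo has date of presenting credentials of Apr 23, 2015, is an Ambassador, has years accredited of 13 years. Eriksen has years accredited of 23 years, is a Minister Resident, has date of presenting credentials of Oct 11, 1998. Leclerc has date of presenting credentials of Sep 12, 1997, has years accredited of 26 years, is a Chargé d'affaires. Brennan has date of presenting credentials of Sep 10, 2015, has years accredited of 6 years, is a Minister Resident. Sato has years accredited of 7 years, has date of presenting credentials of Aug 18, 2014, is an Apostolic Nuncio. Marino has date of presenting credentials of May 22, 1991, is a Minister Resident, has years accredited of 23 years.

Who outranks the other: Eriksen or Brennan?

Eriksen

By class of mission: Sato (Apostolic Nuncio); then Okonkwo (Ambassador); then Eriksen, Marino, Brennan and Abara (Minister Resident); then Leclerc (Chargé d'affaires).
Among Eriksen, Marino, Brennan and Abara, by years accredited (higher first): Eriksen and Marino (23 years) before Brennan and Abara (6 years).
Among Eriksen and Marino, by date of presenting credentials (later first): Eriksen (Oct 11, 1998) before Marino (May 22, 1991).
Among Brennan and Abara, by date of presenting credentials (later first): Brennan (Sep 10, 2015) before Abara (Aug 25, 2015).
So Eriksen takes precedence.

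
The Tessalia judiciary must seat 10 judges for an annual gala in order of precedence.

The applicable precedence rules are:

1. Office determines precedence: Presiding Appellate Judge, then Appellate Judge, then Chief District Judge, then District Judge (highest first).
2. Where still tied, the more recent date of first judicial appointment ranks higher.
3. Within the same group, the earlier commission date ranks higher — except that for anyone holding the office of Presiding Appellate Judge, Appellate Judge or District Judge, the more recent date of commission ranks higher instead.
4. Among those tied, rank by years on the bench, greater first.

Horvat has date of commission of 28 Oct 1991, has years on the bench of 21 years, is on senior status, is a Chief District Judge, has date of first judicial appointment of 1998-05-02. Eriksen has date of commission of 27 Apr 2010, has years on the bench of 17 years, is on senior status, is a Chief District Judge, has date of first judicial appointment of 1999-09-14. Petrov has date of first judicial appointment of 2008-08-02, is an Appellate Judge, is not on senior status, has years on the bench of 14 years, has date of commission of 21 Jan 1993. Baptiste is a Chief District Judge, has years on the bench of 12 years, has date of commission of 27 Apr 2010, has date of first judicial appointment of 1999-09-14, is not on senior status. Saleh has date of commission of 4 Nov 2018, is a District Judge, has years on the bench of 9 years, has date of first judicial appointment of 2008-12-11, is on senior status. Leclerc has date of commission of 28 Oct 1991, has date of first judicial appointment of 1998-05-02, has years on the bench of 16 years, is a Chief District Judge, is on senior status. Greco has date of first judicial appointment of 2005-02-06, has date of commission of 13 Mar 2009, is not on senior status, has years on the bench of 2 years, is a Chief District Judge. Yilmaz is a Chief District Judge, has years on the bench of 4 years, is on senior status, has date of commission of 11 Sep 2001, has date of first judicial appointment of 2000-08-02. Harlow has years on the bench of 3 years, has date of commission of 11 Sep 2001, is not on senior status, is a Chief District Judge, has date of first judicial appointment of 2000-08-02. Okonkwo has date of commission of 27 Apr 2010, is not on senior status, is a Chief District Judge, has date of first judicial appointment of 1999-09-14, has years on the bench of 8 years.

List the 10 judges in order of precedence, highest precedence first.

By office: Petrov (Appellate Judge); then Greco, Yilmaz, Harlow, Eriksen, Baptiste, Okonkwo, Horvat and Leclerc (Chief District Judge); then Saleh (District Judge).
Among Greco, Yilmaz, Harlow, Eriksen, Baptiste, Okonkwo, Horvat and Leclerc, by date of first judicial appointment (later first): Greco (2005-02-06) before Yilmaz and Harlow (2000-08-02) before Eriksen, Baptiste and Okonkwo (1999-09-14) before Horvat and Leclerc (1998-05-02).
Yilmaz and Harlow both have date of commission 11 Sep 2001, so the next rule applies.
Among Yilmaz and Harlow, by years on the bench (higher first): Yilmaz (4 years) before Harlow (3 years).
Eriksen, Baptiste and Okonkwo all have date of commission 27 Apr 2010, so the next rule applies.
Among Eriksen, Baptiste and Okonkwo, by years on the bench (higher first): Eriksen (17 years) before Baptiste (12 years) before Okonkwo (8 years).
Horvat and Leclerc both have date of commission 28 Oct 1991, so the next rule applies.
Among Horvat and Leclerc, by years on the bench (higher first): Horvat (21 years) before Leclerc (16 years).
Full order: Petrov, Greco, Yilmaz, Harlow, Eriksen, Baptiste, Okonkwo, Horvat, Leclerc, Saleh.

Petrov, Greco, Yilmaz, Harlow, Eriksen, Baptiste, Okonkwo, Horvat, Leclerc, Saleh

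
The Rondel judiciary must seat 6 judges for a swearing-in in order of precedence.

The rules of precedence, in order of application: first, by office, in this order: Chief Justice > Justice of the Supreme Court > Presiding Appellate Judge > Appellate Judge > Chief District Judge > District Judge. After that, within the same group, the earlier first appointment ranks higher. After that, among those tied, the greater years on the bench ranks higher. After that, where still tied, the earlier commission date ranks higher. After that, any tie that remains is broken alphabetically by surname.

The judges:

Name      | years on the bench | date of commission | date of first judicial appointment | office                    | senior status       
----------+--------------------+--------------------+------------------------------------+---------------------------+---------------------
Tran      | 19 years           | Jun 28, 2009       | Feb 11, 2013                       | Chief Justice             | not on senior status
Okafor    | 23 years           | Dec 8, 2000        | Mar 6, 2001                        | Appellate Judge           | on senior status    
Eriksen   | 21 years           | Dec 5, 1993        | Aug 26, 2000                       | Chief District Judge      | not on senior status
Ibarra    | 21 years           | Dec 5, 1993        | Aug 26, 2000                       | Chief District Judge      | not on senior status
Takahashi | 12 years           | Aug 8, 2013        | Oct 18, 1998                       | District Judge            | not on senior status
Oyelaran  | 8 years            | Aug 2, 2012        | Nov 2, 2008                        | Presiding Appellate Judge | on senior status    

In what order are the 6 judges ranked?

By office: Tran (Chief Justice); then Oyelaran (Presiding Appellate Judge); then Okafor (Appellate Judge); then Eriksen and Ibarra (Chief District Judge); then Takahashi (District Judge).
Eriksen and Ibarra both have date of first judicial appointment Aug 26, 2000, so the next rule applies.
Eriksen and Ibarra both have years on the bench 21 years, so the next rule applies.
Eriksen and Ibarra both have date of commission Dec 5, 1993, so the next rule applies.
Among Eriksen and Ibarra, alphabetically by surname: Eriksen before Ibarra.
Full order: Tran, Oyelaran, Okafor, Eriksen, Ibarra, Takahashi.

Tran, Oyelaran, Okafor, Eriksen, Ibarra, Takahashi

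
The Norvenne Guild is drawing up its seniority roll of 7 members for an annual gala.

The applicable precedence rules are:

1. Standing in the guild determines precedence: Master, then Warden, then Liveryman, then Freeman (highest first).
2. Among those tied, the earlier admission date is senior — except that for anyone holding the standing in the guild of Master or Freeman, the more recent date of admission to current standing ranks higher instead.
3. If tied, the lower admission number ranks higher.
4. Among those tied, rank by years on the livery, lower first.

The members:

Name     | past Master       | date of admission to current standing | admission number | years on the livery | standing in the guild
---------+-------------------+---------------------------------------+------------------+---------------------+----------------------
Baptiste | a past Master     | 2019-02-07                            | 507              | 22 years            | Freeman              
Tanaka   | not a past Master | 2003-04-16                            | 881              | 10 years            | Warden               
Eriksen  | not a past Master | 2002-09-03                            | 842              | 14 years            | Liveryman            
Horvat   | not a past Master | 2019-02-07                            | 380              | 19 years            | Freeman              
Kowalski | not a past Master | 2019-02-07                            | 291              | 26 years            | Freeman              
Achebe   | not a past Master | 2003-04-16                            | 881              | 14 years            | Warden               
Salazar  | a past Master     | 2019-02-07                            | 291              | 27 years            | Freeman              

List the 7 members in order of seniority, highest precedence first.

By standing in the guild: Tanaka and Achebe (Warden); then Eriksen (Liveryman); then Kowalski, Salazar, Horvat and Baptiste (Freeman).
Tanaka and Achebe both have date of admission to current standing 2003-04-16, so the next rule applies.
Tanaka and Achebe both have admission number 881, so the next rule applies.
Among Tanaka and Achebe, by years on the livery (lower first): Tanaka (10 years) before Achebe (14 years).
Kowalski, Salazar, Horvat and Baptiste all have date of admission to current standing 2019-02-07, so the next rule applies.
Among Kowalski, Salazar, Horvat and Baptiste, by admission number (lower first): Kowalski and Salazar (291) before Horvat (380) before Baptiste (507).
Among Kowalski and Salazar, by years on the livery (lower first): Kowalski (26 years) before Salazar (27 years).
Full order: Tanaka, Achebe, Eriksen, Kowalski, Salazar, Horvat, Baptiste.

Tanaka, Achebe, Eriksen, Kowalski, Salazar, Horvat, Baptiste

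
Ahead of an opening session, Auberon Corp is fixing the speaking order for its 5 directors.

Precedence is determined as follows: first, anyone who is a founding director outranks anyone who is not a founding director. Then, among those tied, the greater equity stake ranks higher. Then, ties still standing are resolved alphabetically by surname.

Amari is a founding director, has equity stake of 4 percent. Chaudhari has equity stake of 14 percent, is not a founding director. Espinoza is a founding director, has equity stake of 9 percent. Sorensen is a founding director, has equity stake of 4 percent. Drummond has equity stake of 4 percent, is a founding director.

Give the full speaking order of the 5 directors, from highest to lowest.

Espinoza, Amari, Drummond, Sorensen, Chaudhari

By the first rule: Espinoza, Amari, Drummond and Sorensen (each a founding director); then Chaudhari (not a founding director).
Among Espinoza, Amari, Drummond and Sorensen, by equity stake (higher first): Espinoza (9 percent) before Amari, Drummond and Sorensen (4 percent).
Among Amari, Drummond and Sorensen, alphabetically by surname: Amari before Drummond before Sorensen.
Full order: Espinoza, Amari, Drummond, Sorensen, Chaudhari.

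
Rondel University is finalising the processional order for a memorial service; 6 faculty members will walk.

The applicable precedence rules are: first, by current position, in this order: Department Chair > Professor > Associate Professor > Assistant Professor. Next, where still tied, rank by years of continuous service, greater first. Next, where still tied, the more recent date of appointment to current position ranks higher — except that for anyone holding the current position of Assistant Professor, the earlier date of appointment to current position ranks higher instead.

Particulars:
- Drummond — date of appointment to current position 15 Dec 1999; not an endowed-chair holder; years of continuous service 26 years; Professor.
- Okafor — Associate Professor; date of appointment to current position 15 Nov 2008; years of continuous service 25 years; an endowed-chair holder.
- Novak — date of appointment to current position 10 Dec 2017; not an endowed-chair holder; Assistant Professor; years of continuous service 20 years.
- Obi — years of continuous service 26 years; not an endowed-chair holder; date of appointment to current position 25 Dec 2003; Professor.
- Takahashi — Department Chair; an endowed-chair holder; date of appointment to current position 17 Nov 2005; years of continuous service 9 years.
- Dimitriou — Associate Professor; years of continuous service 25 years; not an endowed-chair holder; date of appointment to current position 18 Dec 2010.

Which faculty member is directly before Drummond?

By current position: Takahashi (Department Chair); then Obi and Drummond (Professor); then Dimitriou and Okafor (Associate Professor); then Novak (Assistant Professor).
Obi and Drummond both have years of continuous service 26 years, so the next rule applies.
Among Obi and Drummond, by date of appointment to current position (later first): Obi (25 Dec 2003) before Drummond (15 Dec 1999).
Dimitriou and Okafor both have years of continuous service 25 years, so the next rule applies.
Among Dimitriou and Okafor, by date of appointment to current position (later first): Dimitriou (18 Dec 2010) before Okafor (15 Nov 2008).
Order: Takahashi, Obi, Drummond, Dimitriou, Okafor, Novak.

Obi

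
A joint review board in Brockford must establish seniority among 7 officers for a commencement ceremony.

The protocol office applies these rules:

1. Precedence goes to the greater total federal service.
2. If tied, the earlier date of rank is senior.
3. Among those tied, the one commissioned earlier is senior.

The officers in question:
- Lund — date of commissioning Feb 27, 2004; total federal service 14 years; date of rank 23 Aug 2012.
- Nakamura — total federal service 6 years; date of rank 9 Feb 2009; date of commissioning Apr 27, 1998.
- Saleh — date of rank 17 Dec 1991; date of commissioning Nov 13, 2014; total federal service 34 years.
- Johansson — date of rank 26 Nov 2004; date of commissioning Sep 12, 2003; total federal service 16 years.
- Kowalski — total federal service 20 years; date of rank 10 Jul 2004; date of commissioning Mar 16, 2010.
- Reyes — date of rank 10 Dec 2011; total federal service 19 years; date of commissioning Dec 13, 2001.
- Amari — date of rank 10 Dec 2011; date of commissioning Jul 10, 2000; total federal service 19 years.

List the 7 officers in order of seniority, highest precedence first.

Saleh, Kowalski, Amari, Reyes, Johansson, Lund, Nakamura

By total federal service (higher first): Saleh (34 years); then Kowalski (20 years); then Amari and Reyes (both 19 years); then Johansson (16 years); then Lund (14 years); then Nakamura (6 years).
Amari and Reyes both have date of rank 10 Dec 2011, so the next rule applies.
Among Amari and Reyes, by date of commissioning (earlier first): Amari (Jul 10, 2000) before Reyes (Dec 13, 2001).
Full order: Saleh, Kowalski, Amari, Reyes, Johansson, Lund, Nakamura.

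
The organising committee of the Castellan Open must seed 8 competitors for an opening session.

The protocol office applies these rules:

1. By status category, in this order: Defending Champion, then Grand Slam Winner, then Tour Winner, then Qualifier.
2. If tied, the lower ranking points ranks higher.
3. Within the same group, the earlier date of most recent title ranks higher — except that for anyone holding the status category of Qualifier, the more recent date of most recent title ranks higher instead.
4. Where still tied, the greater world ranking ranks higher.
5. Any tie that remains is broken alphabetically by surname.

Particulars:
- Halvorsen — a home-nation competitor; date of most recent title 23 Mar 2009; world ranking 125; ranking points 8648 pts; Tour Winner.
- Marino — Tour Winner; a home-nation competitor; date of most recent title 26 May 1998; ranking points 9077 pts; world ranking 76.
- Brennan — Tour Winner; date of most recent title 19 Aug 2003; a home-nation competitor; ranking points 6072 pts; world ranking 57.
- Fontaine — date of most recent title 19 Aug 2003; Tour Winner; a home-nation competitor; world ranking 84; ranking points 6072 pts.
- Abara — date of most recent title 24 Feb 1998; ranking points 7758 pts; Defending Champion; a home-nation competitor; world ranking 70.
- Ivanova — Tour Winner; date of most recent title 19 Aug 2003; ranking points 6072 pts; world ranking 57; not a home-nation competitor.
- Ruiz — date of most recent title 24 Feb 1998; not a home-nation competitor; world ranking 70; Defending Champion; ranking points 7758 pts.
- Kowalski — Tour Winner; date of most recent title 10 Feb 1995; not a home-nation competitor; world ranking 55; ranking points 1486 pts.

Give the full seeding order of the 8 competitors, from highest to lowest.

By status category: Abara and Ruiz (Defending Champion); then Kowalski, Fontaine, Brennan, Ivanova, Halvorsen and Marino (Tour Winner).
Abara and Ruiz both have ranking points 7758 pts, so the next rule applies.
Abara and Ruiz both have date of most recent title 24 Feb 1998, so the next rule applies.
Abara and Ruiz both have world ranking 70, so the next rule applies.
Among Abara and Ruiz, alphabetically by surname: Abara before Ruiz.
Among Kowalski, Fontaine, Brennan, Ivanova, Halvorsen and Marino, by ranking points (lower first): Kowalski (1486 pts) before Fontaine, Brennan and Ivanova (6072 pts) before Halvorsen (8648 pts) before Marino (9077 pts).
Fontaine, Brennan and Ivanova all have date of most recent title 19 Aug 2003, so the next rule applies.
Among Fontaine, Brennan and Ivanova, by world ranking (higher first): Fontaine (84) before Brennan and Ivanova (57).
Among Brennan and Ivanova, alphabetically by surname: Brennan before Ivanova.
Full order: Abara, Ruiz, Kowalski, Fontaine, Brennan, Ivanova, Halvorsen, Marino.

Abara, Ruiz, Kowalski, Fontaine, Brennan, Ivanova, Halvorsen, Marino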